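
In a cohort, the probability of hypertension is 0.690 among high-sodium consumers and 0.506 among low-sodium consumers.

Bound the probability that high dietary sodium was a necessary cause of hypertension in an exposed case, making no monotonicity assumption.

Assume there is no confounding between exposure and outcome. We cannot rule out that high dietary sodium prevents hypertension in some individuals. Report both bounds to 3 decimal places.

Let p₁ = 0.69, p₀ = 0.506.
Under exogeneity alone the bounds on PN are max{0,(p₁−p₀)/p₁} ≤ PN ≤ min{1,(1−p₀)/p₁}.
  lower = (p₁ − p₀)/p₁ = 0.184 / 0.69 ≈ 0.2667
  upper = min{1, (1 − p₀)/p₁} = 0.494 / 0.69 ≈ 0.7159

0.267 ≤ PN ≤ 0.716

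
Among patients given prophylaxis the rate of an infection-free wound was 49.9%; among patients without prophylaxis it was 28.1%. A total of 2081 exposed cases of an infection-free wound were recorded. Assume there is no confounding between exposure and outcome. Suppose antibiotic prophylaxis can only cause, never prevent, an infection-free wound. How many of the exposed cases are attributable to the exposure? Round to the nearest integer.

about 909 cases

p₁ = 0.499, p₀ = 0.281.
PN = (p₁ − p₀)/p₁ = (0.499 − 0.281) / 0.499 ≈ 0.43687.
Attributable cases ≈ PN × (exposed cases) = 0.43687 × 2081 ≈ 909.13.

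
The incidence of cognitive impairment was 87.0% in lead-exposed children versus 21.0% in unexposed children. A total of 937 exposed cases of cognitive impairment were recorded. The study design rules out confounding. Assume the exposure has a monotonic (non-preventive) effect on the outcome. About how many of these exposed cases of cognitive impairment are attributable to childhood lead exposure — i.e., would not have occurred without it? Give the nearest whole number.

about 711 cases

p₁ = 0.87, p₀ = 0.21.
PN = (p₁ − p₀)/p₁ = (0.87 − 0.21) / 0.87 ≈ 0.75862.
Attributable cases ≈ PN × (exposed cases) = 0.75862 × 937 ≈ 710.83.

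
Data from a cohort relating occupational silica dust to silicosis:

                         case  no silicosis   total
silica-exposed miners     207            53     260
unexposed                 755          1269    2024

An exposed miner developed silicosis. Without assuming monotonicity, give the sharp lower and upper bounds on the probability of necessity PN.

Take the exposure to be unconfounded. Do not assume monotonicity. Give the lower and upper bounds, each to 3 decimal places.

p₁ = P(outcome | exposed) = 207/260 = 0.79615
p₀ = P(outcome | unexposed) = 755/2024 = 0.37302
Under exogeneity alone the bounds on PN are max{0,(p₁−p₀)/p₁} ≤ PN ≤ min{1,(1−p₀)/p₁}.
  lower = (p₁ − p₀)/p₁ = 0.42313 / 0.79615 ≈ 0.5315
  upper = min{1, (1 − p₀)/p₁} = 0.62698 / 0.79615 ≈ 0.7875

0.531 ≤ PN ≤ 0.788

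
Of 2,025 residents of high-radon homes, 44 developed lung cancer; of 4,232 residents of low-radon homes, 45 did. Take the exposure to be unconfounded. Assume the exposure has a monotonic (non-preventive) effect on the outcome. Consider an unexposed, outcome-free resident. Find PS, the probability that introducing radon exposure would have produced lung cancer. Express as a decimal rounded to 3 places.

p₁ = P(outcome | exposed) = 44/2025 = 0.021728
p₀ = P(outcome | unexposed) = 45/4232 = 0.010633
Under exogeneity and monotonicity, PS = (p₁ − p₀) / (1 − p₀).
PS = (0.021728 − 0.010633) / (1 − 0.010633) = 0.011095 / 0.98937 ≈ 0.0112

PS ≈ 0.011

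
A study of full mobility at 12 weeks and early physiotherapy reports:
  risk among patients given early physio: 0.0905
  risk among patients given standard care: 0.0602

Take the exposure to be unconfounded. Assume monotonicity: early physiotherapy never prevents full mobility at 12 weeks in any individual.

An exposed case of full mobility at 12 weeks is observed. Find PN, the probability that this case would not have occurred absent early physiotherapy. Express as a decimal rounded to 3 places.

Let p₁ = 0.0905, p₀ = 0.0602.
Under exogeneity and monotonicity, PN = (p₁ − p₀) / p₁.
PN = (0.0905 − 0.0602) / 0.0905 = 0.0303 / 0.0905 ≈ 0.3348

PN ≈ 0.335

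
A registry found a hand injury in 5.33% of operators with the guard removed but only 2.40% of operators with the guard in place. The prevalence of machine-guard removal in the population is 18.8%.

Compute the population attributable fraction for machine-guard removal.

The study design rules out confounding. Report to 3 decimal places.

PAF ≈ 0.187

p₁ = 0.0533, p₀ = 0.024.
Overall risk P(Y=1) = π·p₁ + (1−π)·p₀ = 0.188×0.0533 + 0.812×0.024 = 0.029508.
Under exogeneity, PAF = [P(Y=1) − p₀] / P(Y=1).
PAF = (0.029508 − 0.024) / 0.029508 ≈ 0.1867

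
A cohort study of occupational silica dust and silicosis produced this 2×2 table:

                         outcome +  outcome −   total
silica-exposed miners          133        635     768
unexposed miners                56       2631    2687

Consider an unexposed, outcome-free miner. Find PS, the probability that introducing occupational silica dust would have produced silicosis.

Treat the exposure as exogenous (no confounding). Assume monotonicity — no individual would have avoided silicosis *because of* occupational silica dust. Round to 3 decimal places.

p₁ = P(outcome | exposed) = 133/768 = 0.17318
p₀ = P(outcome | unexposed) = 56/2687 = 0.020841
Under exogeneity and monotonicity, PS = (p₁ − p₀) / (1 − p₀).
PS = (0.17318 − 0.020841) / (1 − 0.020841) = 0.15234 / 0.97916 ≈ 0.1556

PS ≈ 0.156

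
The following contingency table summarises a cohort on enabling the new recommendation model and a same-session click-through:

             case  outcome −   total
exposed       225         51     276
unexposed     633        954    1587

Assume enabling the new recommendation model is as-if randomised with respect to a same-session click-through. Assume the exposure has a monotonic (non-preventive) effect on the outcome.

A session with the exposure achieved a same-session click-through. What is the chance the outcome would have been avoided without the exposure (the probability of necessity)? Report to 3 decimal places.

p₁ = P(outcome | exposed) = 225/276 = 0.81522
p₀ = P(outcome | unexposed) = 633/1587 = 0.39887
Under exogeneity and monotonicity, PN = (p₁ − p₀) / p₁.
PN = (0.81522 − 0.39887) / 0.81522 = 0.41635 / 0.81522 ≈ 0.5107

PN ≈ 0.511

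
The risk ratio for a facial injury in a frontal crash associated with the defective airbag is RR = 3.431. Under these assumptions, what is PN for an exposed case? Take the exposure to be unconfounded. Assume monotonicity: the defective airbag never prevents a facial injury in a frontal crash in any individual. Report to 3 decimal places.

Under exogeneity and monotonicity, PN = (RR − 1) / RR = 1 − 1/RR.
PN = (3.431 − 1) / 3.431 = 2.431 / 3.431 ≈ 0.7085

PN ≈ 0.709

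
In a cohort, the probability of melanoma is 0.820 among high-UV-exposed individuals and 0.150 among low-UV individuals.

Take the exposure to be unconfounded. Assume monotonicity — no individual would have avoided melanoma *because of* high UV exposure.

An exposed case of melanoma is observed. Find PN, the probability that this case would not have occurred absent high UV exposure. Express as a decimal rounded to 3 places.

PN ≈ 0.817

Let p₁ = 0.82, p₀ = 0.15.
Under exogeneity and monotonicity, PN = (p₁ − p₀) / p₁.
PN = (0.82 − 0.15) / 0.82 = 0.67 / 0.82 ≈ 0.8171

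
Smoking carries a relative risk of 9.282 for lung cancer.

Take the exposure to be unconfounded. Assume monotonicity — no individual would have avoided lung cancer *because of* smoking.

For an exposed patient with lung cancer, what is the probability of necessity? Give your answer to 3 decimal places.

PN ≈ 0.892

Under exogeneity and monotonicity, PN = (RR − 1) / RR = 1 − 1/RR.
PN = (9.282 − 1) / 9.282 = 8.282 / 9.282 ≈ 0.8923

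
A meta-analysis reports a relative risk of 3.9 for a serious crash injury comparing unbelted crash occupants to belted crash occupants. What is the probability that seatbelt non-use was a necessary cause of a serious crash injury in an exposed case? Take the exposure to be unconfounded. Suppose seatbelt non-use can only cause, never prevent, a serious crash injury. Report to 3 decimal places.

Under exogeneity and monotonicity, PN = (RR − 1) / RR = 1 − 1/RR.
PN = (3.9 − 1) / 3.9 = 2.9 / 3.9 ≈ 0.7436

PN ≈ 0.744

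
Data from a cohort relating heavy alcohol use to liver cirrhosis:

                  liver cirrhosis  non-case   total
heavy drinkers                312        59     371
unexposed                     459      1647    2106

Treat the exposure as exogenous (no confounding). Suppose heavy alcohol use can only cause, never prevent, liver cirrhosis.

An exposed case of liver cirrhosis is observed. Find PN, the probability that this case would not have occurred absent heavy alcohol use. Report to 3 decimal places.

PN ≈ 0.741

p₁ = P(outcome | exposed) = 312/371 = 0.84097
p₀ = P(outcome | unexposed) = 459/2106 = 0.21795
Under exogeneity and monotonicity, PN = (p₁ − p₀)/p₁.
PN = (0.84097 − 0.21795) / 0.84097 ≈ 0.7408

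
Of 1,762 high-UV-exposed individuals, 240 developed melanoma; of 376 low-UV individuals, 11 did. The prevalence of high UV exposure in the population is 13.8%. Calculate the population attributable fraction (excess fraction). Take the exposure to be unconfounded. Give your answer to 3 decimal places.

p₁ = P(outcome | exposed) = 240/1762 = 0.13621
p₀ = P(outcome | unexposed) = 11/376 = 0.029255
Overall risk P(Y=1) = π·p₁ + (1−π)·p₀ = 0.138×0.13621 + 0.862×0.029255 = 0.044015.
Under exogeneity, PAF = [P(Y=1) − p₀] / P(Y=1).
PAF = (0.044015 − 0.029255) / 0.044015 ≈ 0.3353

PAF ≈ 0.335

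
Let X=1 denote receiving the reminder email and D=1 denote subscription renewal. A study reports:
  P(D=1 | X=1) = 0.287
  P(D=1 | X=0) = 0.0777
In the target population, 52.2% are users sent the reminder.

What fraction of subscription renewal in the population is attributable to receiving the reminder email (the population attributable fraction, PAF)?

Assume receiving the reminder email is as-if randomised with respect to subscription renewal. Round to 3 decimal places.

Let p₁ = 0.287, p₀ = 0.0777.
Overall risk P(Y=1) = π·p₁ + (1−π)·p₀ = 0.522×0.287 + 0.478×0.0777 = 0.18695.
Under exogeneity, PAF = [P(Y=1) − p₀] / P(Y=1).
PAF = (0.18695 − 0.0777) / 0.18695 ≈ 0.5844

PAF ≈ 0.584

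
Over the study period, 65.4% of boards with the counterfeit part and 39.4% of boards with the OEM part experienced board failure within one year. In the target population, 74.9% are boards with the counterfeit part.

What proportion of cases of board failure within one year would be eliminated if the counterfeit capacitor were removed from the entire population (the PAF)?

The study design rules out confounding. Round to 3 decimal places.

p₁ = 0.654, p₀ = 0.394.
Overall risk P(Y=1) = π·p₁ + (1−π)·p₀ = 0.749×0.654 + 0.251×0.394 = 0.58874.
Under exogeneity, PAF = [P(Y=1) − p₀] / P(Y=1).
PAF = (0.58874 − 0.394) / 0.58874 ≈ 0.3308

PAF ≈ 0.331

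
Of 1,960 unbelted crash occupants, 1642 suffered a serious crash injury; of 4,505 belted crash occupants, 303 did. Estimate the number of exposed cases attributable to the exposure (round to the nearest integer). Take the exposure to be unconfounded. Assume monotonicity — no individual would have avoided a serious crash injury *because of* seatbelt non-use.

p₁ = P(outcome | exposed) = 1642/1960 = 0.83776
p₀ = P(outcome | unexposed) = 303/4505 = 0.067259
PN = (p₁ − p₀)/p₁ = (0.83776 − 0.067259) / 0.83776 ≈ 0.91972.
Attributable cases ≈ PN × (exposed cases) = 0.91972 × 1642 ≈ 1510.17.

about 1510 cases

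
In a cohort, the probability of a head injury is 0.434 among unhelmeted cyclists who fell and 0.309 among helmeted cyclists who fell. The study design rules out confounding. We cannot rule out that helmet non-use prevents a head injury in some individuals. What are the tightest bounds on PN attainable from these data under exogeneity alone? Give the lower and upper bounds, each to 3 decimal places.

Let p₁ = 0.434, p₀ = 0.309.
Under exogeneity alone the bounds on PN are max{0,(p₁−p₀)/p₁} ≤ PN ≤ min{1,(1−p₀)/p₁}.
  lower = (p₁ − p₀)/p₁ = 0.125 / 0.434 ≈ 0.2880
  upper = min{1, (1 − p₀)/p₁} = 0.691 / 0.434 ≈ 1.5922 → capped at 1

0.288 ≤ PN ≤ 1.000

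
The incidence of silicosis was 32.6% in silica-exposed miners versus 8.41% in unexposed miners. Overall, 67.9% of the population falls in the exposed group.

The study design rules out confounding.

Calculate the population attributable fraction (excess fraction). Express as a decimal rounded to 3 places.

p₁ = 0.326, p₀ = 0.0841.
Overall risk P(Y=1) = π·p₁ + (1−π)·p₀ = 0.679×0.326 + 0.321×0.0841 = 0.24835.
Under exogeneity, PAF = [P(Y=1) − p₀] / P(Y=1).
PAF = (0.24835 − 0.0841) / 0.24835 ≈ 0.6614

PAF ≈ 0.661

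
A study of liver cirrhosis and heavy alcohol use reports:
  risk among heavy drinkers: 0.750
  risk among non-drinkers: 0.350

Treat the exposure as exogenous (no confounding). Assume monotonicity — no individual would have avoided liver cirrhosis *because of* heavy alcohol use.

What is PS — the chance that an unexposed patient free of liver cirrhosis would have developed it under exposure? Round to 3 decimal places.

Let p₁ = 0.75, p₀ = 0.35.
Under exogeneity and monotonicity, PS = (p₁ − p₀) / (1 − p₀).
PS = (0.75 − 0.35) / (1 − 0.35) = 0.4 / 0.65 ≈ 0.6154

PS ≈ 0.615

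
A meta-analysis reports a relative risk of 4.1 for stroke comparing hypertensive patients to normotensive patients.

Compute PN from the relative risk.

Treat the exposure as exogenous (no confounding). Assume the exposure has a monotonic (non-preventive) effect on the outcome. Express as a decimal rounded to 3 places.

PN ≈ 0.756

Under exogeneity and monotonicity, PN = (RR − 1) / RR = 1 − 1/RR.
PN = (4.1 − 1) / 4.1 = 3.1 / 4.1 ≈ 0.7561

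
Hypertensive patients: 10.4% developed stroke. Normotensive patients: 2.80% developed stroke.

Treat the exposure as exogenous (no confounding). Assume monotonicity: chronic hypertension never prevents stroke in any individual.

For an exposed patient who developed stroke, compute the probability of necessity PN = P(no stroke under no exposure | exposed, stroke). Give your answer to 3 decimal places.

PN ≈ 0.731

p₁ = 0.104, p₀ = 0.028.
Under exogeneity and monotonicity, PN = (p₁ − p₀) / p₁.
PN = (0.104 − 0.028) / 0.104 = 0.076 / 0.104 ≈ 0.7308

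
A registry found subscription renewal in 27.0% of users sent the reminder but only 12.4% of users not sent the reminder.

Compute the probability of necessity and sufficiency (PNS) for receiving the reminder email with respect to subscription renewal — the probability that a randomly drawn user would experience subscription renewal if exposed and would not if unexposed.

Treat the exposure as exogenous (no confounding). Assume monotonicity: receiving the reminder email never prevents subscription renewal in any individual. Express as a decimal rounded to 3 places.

PNS ≈ 0.146

p₁ = 0.27, p₀ = 0.124.
Under exogeneity and monotonicity, PNS = p₁ − p₀.
PNS = 0.27 − 0.124 = 0.146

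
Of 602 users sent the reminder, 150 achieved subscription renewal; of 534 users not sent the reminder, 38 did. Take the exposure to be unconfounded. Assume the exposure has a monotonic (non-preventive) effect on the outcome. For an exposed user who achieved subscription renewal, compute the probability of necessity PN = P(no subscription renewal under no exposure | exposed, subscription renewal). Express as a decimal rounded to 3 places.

PN ≈ 0.714

p₁ = P(outcome | exposed) = 150/602 = 0.24917
p₀ = P(outcome | unexposed) = 38/534 = 0.071161
Under exogeneity and monotonicity, PN = (p₁ − p₀) / p₁.
PN = (0.24917 − 0.071161) / 0.24917 = 0.17801 / 0.24917 ≈ 0.7144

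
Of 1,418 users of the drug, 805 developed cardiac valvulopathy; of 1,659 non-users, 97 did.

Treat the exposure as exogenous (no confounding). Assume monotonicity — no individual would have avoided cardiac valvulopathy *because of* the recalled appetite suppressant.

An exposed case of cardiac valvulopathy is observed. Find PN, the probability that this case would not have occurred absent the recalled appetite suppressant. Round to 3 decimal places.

p₁ = P(outcome | exposed) = 805/1418 = 0.5677
p₀ = P(outcome | unexposed) = 97/1659 = 0.058469
Under exogeneity and monotonicity, PN = (p₁ − p₀) / p₁.
PN = (0.5677 − 0.058469) / 0.5677 = 0.50923 / 0.5677 ≈ 0.8970

PN ≈ 0.897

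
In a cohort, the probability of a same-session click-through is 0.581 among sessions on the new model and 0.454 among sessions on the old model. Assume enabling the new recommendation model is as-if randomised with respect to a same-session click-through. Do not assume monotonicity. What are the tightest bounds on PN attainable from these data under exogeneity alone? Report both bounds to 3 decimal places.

0.219 ≤ PN ≤ 0.940

Let p₁ = 0.581, p₀ = 0.454.
Under exogeneity alone the bounds on PN are max{0,(p₁−p₀)/p₁} ≤ PN ≤ min{1,(1−p₀)/p₁}.
  lower = (p₁ − p₀)/p₁ = 0.127 / 0.581 ≈ 0.2186
  upper = min{1, (1 − p₀)/p₁} = 0.546 / 0.581 ≈ 0.9398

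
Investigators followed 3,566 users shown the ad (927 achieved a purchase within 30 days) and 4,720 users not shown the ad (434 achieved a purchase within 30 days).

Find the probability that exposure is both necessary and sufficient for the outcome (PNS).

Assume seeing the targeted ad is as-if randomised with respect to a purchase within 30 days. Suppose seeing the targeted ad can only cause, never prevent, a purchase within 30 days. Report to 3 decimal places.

PNS ≈ 0.168

p₁ = P(outcome | exposed) = 927/3566 = 0.25996
p₀ = P(outcome | unexposed) = 434/4720 = 0.091949
Under exogeneity and monotonicity, PNS = p₁ − p₀.
PNS = 0.25996 − 0.091949 = 0.16801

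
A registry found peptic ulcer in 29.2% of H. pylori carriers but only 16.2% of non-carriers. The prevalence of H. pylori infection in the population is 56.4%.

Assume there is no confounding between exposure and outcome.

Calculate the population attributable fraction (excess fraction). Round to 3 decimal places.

PAF ≈ 0.312

p₁ = 0.292, p₀ = 0.162.
Overall risk P(Y=1) = π·p₁ + (1−π)·p₀ = 0.564×0.292 + 0.436×0.162 = 0.23532.
Under exogeneity, PAF = [P(Y=1) − p₀] / P(Y=1).
PAF = (0.23532 − 0.162) / 0.23532 ≈ 0.3116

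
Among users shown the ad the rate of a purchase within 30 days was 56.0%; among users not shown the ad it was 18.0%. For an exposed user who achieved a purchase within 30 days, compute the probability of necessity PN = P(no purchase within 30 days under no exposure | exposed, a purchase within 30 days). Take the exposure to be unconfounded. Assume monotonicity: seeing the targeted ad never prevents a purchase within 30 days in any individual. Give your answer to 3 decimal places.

PN ≈ 0.679

p₁ = 0.56, p₀ = 0.18.
Under exogeneity and monotonicity, PN = (p₁ − p₀) / p₁.
PN = (0.56 − 0.18) / 0.56 = 0.38 / 0.56 ≈ 0.6786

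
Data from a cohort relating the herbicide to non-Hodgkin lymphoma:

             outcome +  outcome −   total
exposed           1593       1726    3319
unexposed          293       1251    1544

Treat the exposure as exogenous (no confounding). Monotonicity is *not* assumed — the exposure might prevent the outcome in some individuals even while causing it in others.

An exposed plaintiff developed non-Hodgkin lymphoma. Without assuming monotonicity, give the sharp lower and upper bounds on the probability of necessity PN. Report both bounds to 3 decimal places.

p₁ = P(outcome | exposed) = 1593/3319 = 0.47996
p₀ = P(outcome | unexposed) = 293/1544 = 0.18977
Under exogeneity alone the bounds on PN are max{0,(p₁−p₀)/p₁} ≤ PN ≤ min{1,(1−p₀)/p₁}.
  lower = (p₁ − p₀)/p₁ = 0.2902 / 0.47996 ≈ 0.6046
  upper = min{1, (1 − p₀)/p₁} = 0.81023 / 0.47996 ≈ 1.6881 → capped at 1

0.605 ≤ PN ≤ 1.000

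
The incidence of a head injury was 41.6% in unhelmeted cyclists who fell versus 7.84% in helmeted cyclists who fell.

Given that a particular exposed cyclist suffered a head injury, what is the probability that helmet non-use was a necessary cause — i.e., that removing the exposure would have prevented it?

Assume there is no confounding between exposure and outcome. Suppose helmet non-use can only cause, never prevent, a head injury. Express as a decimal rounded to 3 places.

PN ≈ 0.812

p₁ = 0.416, p₀ = 0.0784.
Under exogeneity and monotonicity, PN = (p₁ − p₀) / p₁.
PN = (0.416 − 0.0784) / 0.416 = 0.3376 / 0.416 ≈ 0.8115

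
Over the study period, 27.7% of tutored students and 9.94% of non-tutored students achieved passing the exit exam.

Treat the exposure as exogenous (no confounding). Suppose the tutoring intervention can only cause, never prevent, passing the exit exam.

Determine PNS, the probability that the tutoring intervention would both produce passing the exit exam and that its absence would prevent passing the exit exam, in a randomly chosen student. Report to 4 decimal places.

p₁ = 0.277, p₀ = 0.0994.
Under exogeneity and monotonicity, PNS = p₁ − p₀.
PNS = 0.277 − 0.0994 = 0.1776

PNS ≈ 0.1776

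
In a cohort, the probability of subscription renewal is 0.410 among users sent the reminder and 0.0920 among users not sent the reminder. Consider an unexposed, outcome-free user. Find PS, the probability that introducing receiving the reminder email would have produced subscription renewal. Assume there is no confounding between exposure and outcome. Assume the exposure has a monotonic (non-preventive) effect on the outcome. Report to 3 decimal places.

Let p₁ = 0.41, p₀ = 0.092.
Under exogeneity and monotonicity, PS = (p₁ − p₀) / (1 − p₀).
PS = (0.41 − 0.092) / (1 − 0.092) = 0.318 / 0.908 ≈ 0.3502

PS ≈ 0.350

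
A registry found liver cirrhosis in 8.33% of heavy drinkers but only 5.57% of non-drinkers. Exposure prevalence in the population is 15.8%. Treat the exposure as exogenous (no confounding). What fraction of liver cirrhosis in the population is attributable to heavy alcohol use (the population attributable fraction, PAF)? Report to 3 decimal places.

PAF ≈ 0.073

p₁ = 0.0833, p₀ = 0.0557.
Overall risk P(Y=1) = π·p₁ + (1−π)·p₀ = 0.158×0.0833 + 0.842×0.0557 = 0.060061.
Under exogeneity, PAF = [P(Y=1) − p₀] / P(Y=1).
PAF = (0.060061 − 0.0557) / 0.060061 ≈ 0.0726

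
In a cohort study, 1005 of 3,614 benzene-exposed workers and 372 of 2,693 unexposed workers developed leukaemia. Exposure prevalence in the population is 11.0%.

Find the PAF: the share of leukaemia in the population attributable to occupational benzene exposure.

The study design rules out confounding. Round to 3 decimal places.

PAF ≈ 0.100

p₁ = P(outcome | exposed) = 1005/3614 = 0.27809
p₀ = P(outcome | unexposed) = 372/2693 = 0.13814
Overall risk P(Y=1) = π·p₁ + (1−π)·p₀ = 0.11×0.27809 + 0.89×0.13814 = 0.15353.
Under exogeneity, PAF = [P(Y=1) − p₀] / P(Y=1).
PAF = (0.15353 − 0.13814) / 0.15353 ≈ 0.1003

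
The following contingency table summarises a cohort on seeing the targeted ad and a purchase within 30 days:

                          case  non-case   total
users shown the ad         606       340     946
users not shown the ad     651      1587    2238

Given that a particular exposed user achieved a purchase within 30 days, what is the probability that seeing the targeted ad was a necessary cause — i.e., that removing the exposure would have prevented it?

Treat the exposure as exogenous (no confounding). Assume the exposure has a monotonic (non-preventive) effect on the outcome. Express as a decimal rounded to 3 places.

PN ≈ 0.546

p₁ = P(outcome | exposed) = 606/946 = 0.64059
p₀ = P(outcome | unexposed) = 651/2238 = 0.29088
Under exogeneity and monotonicity, PN = (p₁ − p₀) / p₁.
PN = (0.64059 − 0.29088) / 0.64059 = 0.34971 / 0.64059 ≈ 0.5459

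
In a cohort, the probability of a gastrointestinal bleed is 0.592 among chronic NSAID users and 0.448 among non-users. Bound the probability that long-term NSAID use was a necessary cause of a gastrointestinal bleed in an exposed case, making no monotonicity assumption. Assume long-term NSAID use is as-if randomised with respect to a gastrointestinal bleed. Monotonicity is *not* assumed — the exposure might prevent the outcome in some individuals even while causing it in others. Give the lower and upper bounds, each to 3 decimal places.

0.243 ≤ PN ≤ 0.932

Let p₁ = 0.592, p₀ = 0.448.
Under exogeneity alone the bounds on PN are max{0,(p₁−p₀)/p₁} ≤ PN ≤ min{1,(1−p₀)/p₁}.
  lower = (p₁ − p₀)/p₁ = 0.144 / 0.592 ≈ 0.2432
  upper = min{1, (1 − p₀)/p₁} = 0.552 / 0.592 ≈ 0.9324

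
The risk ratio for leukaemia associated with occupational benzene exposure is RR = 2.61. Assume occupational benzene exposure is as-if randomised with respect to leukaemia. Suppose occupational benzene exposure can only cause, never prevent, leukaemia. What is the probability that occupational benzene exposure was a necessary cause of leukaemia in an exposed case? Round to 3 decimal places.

PN ≈ 0.617

Under exogeneity and monotonicity, PN = (RR − 1) / RR = 1 − 1/RR.
PN = (2.61 − 1) / 2.61 = 1.61 / 2.61 ≈ 0.6169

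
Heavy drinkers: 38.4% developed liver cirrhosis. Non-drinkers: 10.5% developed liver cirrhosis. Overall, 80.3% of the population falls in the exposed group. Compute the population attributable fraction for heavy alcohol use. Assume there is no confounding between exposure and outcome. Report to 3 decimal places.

p₁ = 0.384, p₀ = 0.105.
Overall risk P(Y=1) = π·p₁ + (1−π)·p₀ = 0.803×0.384 + 0.197×0.105 = 0.32904.
Under exogeneity, PAF = [P(Y=1) − p₀] / P(Y=1).
PAF = (0.32904 − 0.105) / 0.32904 ≈ 0.6809

PAF ≈ 0.681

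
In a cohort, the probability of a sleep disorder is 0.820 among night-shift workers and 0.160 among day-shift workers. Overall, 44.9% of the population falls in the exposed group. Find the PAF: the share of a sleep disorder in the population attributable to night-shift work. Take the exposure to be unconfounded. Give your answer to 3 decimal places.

PAF ≈ 0.649

Let p₁ = 0.82, p₀ = 0.16.
Overall risk P(Y=1) = π·p₁ + (1−π)·p₀ = 0.449×0.82 + 0.551×0.16 = 0.45634.
Under exogeneity, PAF = [P(Y=1) − p₀] / P(Y=1).
PAF = (0.45634 − 0.16) / 0.45634 ≈ 0.6494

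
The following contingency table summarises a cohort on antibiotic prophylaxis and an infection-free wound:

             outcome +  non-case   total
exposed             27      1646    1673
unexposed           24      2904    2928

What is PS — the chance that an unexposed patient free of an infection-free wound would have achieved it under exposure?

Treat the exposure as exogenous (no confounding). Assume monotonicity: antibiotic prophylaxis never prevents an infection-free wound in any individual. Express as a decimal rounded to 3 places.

p₁ = P(outcome | exposed) = 27/1673 = 0.016139
p₀ = P(outcome | unexposed) = 24/2928 = 0.0081967
Under exogeneity and monotonicity, PS = (p₁ − p₀) / (1 − p₀).
PS = (0.016139 − 0.0081967) / (1 − 0.0081967) = 0.007942 / 0.9918 ≈ 0.0080

PS ≈ 0.008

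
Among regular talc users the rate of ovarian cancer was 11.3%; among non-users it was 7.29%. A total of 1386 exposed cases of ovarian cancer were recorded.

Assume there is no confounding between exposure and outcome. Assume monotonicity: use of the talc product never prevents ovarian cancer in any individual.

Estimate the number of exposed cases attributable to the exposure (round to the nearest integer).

about 492 cases

p₁ = 0.113, p₀ = 0.0729.
PN = (p₁ − p₀)/p₁ = (0.113 − 0.0729) / 0.113 ≈ 0.35487.
Attributable cases ≈ PN × (exposed cases) = 0.35487 × 1386 ≈ 491.85.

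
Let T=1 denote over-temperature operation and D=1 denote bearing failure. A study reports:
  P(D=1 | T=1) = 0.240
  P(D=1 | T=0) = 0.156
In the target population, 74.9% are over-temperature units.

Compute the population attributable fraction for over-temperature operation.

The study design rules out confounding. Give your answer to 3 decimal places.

PAF ≈ 0.287

Let p₁ = 0.24, p₀ = 0.156.
Overall risk P(Y=1) = π·p₁ + (1−π)·p₀ = 0.749×0.24 + 0.251×0.156 = 0.21892.
Under exogeneity, PAF = [P(Y=1) − p₀] / P(Y=1).
PAF = (0.21892 − 0.156) / 0.21892 ≈ 0.2874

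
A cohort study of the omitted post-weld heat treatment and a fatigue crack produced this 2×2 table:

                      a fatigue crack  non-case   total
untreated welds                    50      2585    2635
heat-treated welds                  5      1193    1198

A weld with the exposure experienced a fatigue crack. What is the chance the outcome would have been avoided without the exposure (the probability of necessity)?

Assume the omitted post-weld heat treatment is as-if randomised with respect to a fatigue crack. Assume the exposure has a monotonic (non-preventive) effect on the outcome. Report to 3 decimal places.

p₁ = P(outcome | exposed) = 50/2635 = 0.018975
p₀ = P(outcome | unexposed) = 5/1198 = 0.0041736
Under exogeneity and monotonicity, PN = (p₁ − p₀) / p₁.
PN = (0.018975 − 0.0041736) / 0.018975 = 0.014802 / 0.018975 ≈ 0.7801

PN ≈ 0.780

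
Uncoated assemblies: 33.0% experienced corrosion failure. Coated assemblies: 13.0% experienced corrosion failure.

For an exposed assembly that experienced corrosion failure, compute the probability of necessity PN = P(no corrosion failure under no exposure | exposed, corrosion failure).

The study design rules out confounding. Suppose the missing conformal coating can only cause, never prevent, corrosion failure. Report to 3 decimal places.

p₁ = 0.33, p₀ = 0.13.
Under exogeneity and monotonicity, PN = (p₁ − p₀) / p₁.
PN = (0.33 − 0.13) / 0.33 = 0.2 / 0.33 ≈ 0.6061

PN ≈ 0.606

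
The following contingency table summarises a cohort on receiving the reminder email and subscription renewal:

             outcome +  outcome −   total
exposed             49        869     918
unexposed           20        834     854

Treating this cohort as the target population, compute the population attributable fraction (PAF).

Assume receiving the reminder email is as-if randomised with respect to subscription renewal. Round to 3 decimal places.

PAF ≈ 0.399

p₁ = P(outcome | exposed) = 49/918 = 0.053377
p₀ = P(outcome | unexposed) = 20/854 = 0.023419
Exposure prevalence π = 918/1772 = 0.51806; overall risk P(Y=1) = 0.038939.
Under exogeneity, PAF = [P(Y=1) − p₀]/P(Y=1).
PAF = (0.038939 − 0.023419) / 0.038939 ≈ 0.3986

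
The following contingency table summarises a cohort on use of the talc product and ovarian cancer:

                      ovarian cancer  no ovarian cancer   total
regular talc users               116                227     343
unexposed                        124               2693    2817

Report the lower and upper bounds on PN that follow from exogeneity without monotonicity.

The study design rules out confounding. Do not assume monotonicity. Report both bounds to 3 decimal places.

p₁ = P(outcome | exposed) = 116/343 = 0.33819
p₀ = P(outcome | unexposed) = 124/2817 = 0.044018
Under exogeneity alone the bounds on PN are max{0,(p₁−p₀)/p₁} ≤ PN ≤ min{1,(1−p₀)/p₁}.
  lower = (p₁ − p₀)/p₁ = 0.29417 / 0.33819 ≈ 0.8698
  upper = min{1, (1 − p₀)/p₁} = 0.95598 / 0.33819 ≈ 2.8267 → capped at 1

0.870 ≤ PN ≤ 1.000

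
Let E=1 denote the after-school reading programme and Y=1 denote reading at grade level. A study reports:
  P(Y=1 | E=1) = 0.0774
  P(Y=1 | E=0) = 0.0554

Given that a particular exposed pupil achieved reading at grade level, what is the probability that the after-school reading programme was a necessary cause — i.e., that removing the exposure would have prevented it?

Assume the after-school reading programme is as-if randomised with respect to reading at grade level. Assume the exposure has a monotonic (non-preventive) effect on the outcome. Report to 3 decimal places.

PN ≈ 0.284

Let p₁ = 0.0774, p₀ = 0.0554.
Under exogeneity and monotonicity, PN = (p₁ − p₀) / p₁.
PN = (0.0774 − 0.0554) / 0.0774 = 0.022 / 0.0774 ≈ 0.2842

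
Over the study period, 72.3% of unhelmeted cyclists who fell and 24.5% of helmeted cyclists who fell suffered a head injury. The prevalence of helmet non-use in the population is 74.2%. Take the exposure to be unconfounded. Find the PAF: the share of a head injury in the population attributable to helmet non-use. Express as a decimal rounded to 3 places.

PAF ≈ 0.591

p₁ = 0.723, p₀ = 0.245.
Overall risk P(Y=1) = π·p₁ + (1−π)·p₀ = 0.742×0.723 + 0.258×0.245 = 0.59968.
Under exogeneity, PAF = [P(Y=1) − p₀] / P(Y=1).
PAF = (0.59968 − 0.245) / 0.59968 ≈ 0.5914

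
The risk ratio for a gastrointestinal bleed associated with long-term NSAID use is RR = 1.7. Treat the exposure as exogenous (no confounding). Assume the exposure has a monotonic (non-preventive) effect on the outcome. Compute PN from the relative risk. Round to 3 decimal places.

PN ≈ 0.412

Under exogeneity and monotonicity, PN = (RR − 1) / RR = 1 − 1/RR.
PN = (1.7 − 1) / 1.7 = 0.7 / 1.7 ≈ 0.4118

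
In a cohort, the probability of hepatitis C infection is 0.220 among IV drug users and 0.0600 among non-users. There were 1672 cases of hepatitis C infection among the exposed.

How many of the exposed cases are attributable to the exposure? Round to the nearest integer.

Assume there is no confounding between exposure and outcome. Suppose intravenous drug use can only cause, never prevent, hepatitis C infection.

about 1216 cases

Let p₁ = 0.22, p₀ = 0.06.
PN = (p₁ − p₀)/p₁ = (0.22 − 0.06) / 0.22 ≈ 0.72727.
Attributable cases ≈ PN × (exposed cases) = 0.72727 × 1672 ≈ 1216.00.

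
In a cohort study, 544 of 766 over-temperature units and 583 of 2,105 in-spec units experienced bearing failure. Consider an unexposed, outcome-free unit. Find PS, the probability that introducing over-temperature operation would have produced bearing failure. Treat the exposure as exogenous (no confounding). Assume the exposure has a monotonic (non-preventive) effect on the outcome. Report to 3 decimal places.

PS ≈ 0.599

p₁ = P(outcome | exposed) = 544/766 = 0.71018
p₀ = P(outcome | unexposed) = 583/2105 = 0.27696
Under exogeneity and monotonicity, PS = (p₁ − p₀) / (1 − p₀).
PS = (0.71018 − 0.27696) / (1 − 0.27696) = 0.43322 / 0.72304 ≈ 0.5992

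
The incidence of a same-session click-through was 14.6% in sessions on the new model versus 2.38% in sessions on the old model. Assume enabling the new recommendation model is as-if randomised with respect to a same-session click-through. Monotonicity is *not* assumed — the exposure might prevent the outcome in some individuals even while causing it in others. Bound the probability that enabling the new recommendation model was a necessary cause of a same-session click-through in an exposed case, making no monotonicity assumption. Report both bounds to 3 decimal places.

0.837 ≤ PN ≤ 1.000

p₁ = 0.146, p₀ = 0.0238.
Under exogeneity alone the bounds on PN are max{0,(p₁−p₀)/p₁} ≤ PN ≤ min{1,(1−p₀)/p₁}.
  lower = (p₁ − p₀)/p₁ = 0.1222 / 0.146 ≈ 0.8370
  upper = min{1, (1 − p₀)/p₁} = 0.9762 / 0.146 ≈ 6.6863 → capped at 1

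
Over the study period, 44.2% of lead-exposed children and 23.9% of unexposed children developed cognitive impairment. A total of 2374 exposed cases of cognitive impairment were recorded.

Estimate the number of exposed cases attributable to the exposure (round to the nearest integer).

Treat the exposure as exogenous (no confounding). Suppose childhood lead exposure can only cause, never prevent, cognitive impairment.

p₁ = 0.442, p₀ = 0.239.
PN = (p₁ − p₀)/p₁ = (0.442 − 0.239) / 0.442 ≈ 0.45928.
Attributable cases ≈ PN × (exposed cases) = 0.45928 × 2374 ≈ 1090.32.

about 1090 cases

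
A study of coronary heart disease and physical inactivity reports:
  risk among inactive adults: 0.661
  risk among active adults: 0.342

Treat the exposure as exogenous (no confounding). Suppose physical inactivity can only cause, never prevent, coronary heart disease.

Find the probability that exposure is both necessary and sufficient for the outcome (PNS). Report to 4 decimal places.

PNS ≈ 0.3190

Let p₁ = 0.661, p₀ = 0.342.
Under exogeneity and monotonicity, PNS = p₁ − p₀.
PNS = 0.661 − 0.342 = 0.319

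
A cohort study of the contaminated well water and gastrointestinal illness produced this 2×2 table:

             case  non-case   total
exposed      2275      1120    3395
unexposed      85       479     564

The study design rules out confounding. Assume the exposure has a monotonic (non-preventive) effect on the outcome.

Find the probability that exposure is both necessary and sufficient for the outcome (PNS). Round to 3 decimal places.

p₁ = P(outcome | exposed) = 2275/3395 = 0.6701
p₀ = P(outcome | unexposed) = 85/564 = 0.15071
Under exogeneity and monotonicity, PNS = p₁ − p₀.
PNS = 0.6701 − 0.15071 = 0.51939

PNS ≈ 0.519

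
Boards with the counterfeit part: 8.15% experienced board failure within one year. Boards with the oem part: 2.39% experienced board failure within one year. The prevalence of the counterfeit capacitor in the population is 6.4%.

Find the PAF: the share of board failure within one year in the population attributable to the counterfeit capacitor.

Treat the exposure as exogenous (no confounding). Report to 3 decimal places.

p₁ = 0.0815, p₀ = 0.0239.
Overall risk P(Y=1) = π·p₁ + (1−π)·p₀ = 0.064×0.0815 + 0.936×0.0239 = 0.027586.
Under exogeneity, PAF = [P(Y=1) − p₀] / P(Y=1).
PAF = (0.027586 − 0.0239) / 0.027586 ≈ 0.1336

PAF ≈ 0.134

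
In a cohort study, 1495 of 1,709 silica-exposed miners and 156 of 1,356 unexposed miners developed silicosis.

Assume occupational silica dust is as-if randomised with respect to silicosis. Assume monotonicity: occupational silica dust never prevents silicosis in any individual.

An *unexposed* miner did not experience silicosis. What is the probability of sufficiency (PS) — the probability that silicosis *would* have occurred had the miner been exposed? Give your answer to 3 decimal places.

PS ≈ 0.859

p₁ = P(outcome | exposed) = 1495/1709 = 0.87478
p₀ = P(outcome | unexposed) = 156/1356 = 0.11504
Under exogeneity and monotonicity, PS = (p₁ − p₀) / (1 − p₀).
PS = (0.87478 − 0.11504) / (1 − 0.11504) = 0.75974 / 0.88496 ≈ 0.8585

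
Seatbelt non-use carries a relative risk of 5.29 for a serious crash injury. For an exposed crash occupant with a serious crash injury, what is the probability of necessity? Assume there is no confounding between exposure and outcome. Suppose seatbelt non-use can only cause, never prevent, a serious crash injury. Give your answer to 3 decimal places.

Under exogeneity and monotonicity, PN = (RR − 1) / RR = 1 − 1/RR.
PN = (5.29 − 1) / 5.29 = 4.29 / 5.29 ≈ 0.8110

PN ≈ 0.811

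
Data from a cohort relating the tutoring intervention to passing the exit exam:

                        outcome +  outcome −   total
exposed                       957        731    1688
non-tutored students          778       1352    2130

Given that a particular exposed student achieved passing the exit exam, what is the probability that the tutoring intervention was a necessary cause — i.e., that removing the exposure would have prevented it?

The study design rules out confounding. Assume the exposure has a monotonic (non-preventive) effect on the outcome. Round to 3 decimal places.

PN ≈ 0.356

p₁ = P(outcome | exposed) = 957/1688 = 0.56694
p₀ = P(outcome | unexposed) = 778/2130 = 0.36526
Under exogeneity and monotonicity, PN = (p₁ − p₀)/p₁.
PN = (0.56694 − 0.36526) / 0.56694 ≈ 0.3557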